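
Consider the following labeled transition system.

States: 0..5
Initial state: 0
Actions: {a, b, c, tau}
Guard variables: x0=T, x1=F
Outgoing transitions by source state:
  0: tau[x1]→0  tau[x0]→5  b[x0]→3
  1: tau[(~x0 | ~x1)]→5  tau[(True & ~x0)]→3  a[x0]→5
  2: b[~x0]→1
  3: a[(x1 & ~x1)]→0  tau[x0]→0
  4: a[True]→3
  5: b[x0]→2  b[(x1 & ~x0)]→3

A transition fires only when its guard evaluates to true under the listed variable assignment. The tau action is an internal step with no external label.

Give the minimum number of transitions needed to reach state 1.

Layered search for 1:
  L0 = {0}
  L1 = {3,5}
  L2 = {2}
1 never appears.

Answer: UNREACHABLE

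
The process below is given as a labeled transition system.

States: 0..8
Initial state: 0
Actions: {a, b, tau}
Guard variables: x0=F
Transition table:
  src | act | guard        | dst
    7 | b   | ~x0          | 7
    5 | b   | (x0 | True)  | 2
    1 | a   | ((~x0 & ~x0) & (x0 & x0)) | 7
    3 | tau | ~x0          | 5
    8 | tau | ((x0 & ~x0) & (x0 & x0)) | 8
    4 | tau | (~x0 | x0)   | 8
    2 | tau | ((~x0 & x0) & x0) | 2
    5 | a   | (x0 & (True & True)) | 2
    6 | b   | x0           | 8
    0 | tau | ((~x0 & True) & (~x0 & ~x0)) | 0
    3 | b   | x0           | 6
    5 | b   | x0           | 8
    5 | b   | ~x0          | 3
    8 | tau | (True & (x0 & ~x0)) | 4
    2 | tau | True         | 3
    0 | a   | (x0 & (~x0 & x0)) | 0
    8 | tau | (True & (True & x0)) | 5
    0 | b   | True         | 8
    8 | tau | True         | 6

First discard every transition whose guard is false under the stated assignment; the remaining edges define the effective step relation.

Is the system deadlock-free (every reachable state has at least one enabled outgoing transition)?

Answer: DEADLOCK at state 6

Analysis:
Reach set: {0,6,8}
  0: b→8  tau→0  [2 out]
  6: ∅  [STUCK]
  8: tau→6  [1 out]
trace reaching 6: b·tau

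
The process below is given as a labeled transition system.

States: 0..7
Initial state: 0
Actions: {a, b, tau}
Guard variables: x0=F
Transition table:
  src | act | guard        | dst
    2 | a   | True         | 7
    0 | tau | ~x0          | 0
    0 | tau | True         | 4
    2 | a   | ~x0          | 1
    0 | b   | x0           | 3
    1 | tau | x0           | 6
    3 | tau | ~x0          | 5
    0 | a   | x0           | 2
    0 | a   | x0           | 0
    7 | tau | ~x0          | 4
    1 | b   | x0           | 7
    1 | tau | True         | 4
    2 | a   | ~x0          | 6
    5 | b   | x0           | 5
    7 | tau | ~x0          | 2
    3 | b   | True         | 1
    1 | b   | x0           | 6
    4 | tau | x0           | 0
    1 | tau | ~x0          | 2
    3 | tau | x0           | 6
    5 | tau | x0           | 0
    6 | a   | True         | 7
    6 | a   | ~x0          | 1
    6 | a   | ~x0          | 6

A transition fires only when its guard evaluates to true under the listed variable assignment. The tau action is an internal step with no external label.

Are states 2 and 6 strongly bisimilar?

Compute ~ classes (split until stable):
  round 0: {{0,1,2,3,4,5,6,7}}
  round 1: {{0,1,7},{2,6},{3},{4,5}}
  round 2: {{0},{1,7},{2,6},{3},{4,5}}
stable after 3 split(s): 5 block(s)
[2]={2,6}  [6]={2,6}

Answer: BISIMILAR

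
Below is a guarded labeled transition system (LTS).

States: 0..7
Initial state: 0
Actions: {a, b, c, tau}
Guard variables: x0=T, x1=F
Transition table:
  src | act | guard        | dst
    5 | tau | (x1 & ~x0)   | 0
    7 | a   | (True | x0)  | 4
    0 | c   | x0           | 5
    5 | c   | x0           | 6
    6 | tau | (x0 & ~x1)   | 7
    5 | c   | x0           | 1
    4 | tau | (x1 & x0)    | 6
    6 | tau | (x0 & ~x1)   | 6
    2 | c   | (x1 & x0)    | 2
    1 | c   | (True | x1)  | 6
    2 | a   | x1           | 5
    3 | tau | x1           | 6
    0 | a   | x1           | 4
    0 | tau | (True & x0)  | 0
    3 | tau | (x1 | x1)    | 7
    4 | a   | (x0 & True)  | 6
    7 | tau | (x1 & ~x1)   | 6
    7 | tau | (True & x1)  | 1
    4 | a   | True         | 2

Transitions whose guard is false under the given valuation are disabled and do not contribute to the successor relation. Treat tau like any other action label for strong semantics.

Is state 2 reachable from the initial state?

10 transition(s) survive guard evaluation.
L0 = {0}
L1 = {5}  cumulative {0,5}
L2 = {1,6}  cumulative {0,1,5,6}
L3 = {7}  cumulative {0,1,5,6,7}
L4 = {4}  cumulative {0,1,4,5,6,7}
L5 = {2}  cumulative {0,1,2,4,5,6,7}
Reach set: {0,1,2,4,5,6,7}
witness 2: c·c·tau·a·a

Answer: REACHABLE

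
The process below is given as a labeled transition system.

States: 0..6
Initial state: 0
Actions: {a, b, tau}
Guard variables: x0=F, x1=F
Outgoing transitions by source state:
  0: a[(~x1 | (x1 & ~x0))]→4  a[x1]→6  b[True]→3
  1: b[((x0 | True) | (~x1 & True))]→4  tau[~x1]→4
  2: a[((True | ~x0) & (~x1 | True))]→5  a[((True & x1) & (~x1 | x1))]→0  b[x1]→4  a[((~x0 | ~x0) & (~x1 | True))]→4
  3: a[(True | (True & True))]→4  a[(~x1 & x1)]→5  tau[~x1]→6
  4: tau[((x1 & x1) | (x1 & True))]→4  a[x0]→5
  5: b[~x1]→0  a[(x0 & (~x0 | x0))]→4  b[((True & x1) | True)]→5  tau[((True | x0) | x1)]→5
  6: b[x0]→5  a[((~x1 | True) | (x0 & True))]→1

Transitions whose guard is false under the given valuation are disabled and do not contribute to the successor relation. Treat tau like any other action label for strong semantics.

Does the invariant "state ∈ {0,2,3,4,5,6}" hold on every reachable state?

Inv-set: {0,2,3,4,5,6}
Reachable = {0,1,3,4,6}
  0: safe
  1: ✗ unsafe
  3: safe
  4: safe
  6: safe
witness against invariant: b·tau·a → 1

Answer: INVARIANT VIOLATED at state 1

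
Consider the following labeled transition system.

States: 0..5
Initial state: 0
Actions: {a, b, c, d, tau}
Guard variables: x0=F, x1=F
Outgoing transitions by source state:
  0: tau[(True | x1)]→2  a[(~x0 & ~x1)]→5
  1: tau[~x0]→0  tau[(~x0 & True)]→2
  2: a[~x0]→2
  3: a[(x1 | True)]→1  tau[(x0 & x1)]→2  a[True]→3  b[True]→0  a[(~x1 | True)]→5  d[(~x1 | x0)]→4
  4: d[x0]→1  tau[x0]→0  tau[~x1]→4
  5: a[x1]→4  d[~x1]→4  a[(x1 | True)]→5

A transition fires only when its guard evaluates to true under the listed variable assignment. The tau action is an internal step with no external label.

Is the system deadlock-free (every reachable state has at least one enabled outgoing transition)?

Answer: DEADLOCK-FREE

Analysis:
R = {0,2,4,5}
  0: a→5  tau→2  [2 exit(s)]
  2: a→2  [1 exit(s)]
  4: tau→4  [1 exit(s)]
  5: a→5  d→4  [2 exit(s)]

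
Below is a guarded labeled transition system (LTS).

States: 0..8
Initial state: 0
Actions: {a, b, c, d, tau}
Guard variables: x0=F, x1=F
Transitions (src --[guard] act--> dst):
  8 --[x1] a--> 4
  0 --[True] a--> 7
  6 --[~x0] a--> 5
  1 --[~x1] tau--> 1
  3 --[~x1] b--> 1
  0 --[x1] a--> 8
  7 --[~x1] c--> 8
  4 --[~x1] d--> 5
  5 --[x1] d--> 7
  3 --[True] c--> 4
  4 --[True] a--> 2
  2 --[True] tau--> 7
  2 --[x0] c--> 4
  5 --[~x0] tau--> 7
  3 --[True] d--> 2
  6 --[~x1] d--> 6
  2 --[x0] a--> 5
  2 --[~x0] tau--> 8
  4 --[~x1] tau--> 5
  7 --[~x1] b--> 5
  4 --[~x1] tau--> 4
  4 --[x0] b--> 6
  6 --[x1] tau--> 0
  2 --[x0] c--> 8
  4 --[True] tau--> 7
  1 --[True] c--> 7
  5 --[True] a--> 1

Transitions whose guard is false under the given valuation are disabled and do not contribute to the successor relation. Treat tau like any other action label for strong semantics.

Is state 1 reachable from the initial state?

Answer: REACHABLE

Trace:
After dropping false guards: 19 live edges.
L0 = {0}
L1 = {7}  total {0,7}
L2 = {5,8}  total {0,5,7,8}
L3 = {1}  total {0,1,5,7,8}
R = {0,1,5,7,8}
witness 1: a·b·a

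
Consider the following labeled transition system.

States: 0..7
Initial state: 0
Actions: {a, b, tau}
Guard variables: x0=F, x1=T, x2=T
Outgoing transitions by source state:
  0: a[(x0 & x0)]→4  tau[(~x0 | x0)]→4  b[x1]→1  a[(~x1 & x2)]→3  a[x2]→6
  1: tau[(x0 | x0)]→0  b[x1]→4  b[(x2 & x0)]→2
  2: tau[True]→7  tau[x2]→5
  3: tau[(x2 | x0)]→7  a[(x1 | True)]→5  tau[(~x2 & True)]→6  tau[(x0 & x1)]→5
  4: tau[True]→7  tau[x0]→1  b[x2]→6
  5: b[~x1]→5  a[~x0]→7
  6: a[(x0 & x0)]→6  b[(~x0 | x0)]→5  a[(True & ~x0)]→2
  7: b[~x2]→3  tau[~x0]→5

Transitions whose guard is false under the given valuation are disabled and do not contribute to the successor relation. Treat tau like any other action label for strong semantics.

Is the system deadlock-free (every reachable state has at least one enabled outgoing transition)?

R = {0,1,2,4,5,6,7}
  0: a→6  b→1  tau→4  [3 exit(s)]
  1: b→4  [1 exit(s)]
  2: tau→5  tau→7  [2 exit(s)]
  4: b→6  tau→7  [2 exit(s)]
  5: a→7  [1 exit(s)]
  6: a→2  b→5  [2 exit(s)]
  7: tau→5  [1 exit(s)]

Answer: DEADLOCK-FREE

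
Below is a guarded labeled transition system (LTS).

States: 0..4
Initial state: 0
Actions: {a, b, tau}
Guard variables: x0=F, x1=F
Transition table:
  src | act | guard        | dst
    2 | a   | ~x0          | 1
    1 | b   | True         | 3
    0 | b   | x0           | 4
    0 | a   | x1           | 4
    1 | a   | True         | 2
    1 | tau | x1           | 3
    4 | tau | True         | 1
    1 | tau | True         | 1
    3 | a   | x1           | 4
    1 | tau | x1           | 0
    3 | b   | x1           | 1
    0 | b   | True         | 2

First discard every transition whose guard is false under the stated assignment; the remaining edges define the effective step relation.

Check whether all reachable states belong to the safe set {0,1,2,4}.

Answer: INVARIANT VIOLATED at state 3

Analysis:
Allowed set {0,1,2,4}
Reach set: {0,1,2,3}
  0: ok
  1: ok
  2: ok
  3: ✗ unsafe
witness against invariant: b·a·b → 3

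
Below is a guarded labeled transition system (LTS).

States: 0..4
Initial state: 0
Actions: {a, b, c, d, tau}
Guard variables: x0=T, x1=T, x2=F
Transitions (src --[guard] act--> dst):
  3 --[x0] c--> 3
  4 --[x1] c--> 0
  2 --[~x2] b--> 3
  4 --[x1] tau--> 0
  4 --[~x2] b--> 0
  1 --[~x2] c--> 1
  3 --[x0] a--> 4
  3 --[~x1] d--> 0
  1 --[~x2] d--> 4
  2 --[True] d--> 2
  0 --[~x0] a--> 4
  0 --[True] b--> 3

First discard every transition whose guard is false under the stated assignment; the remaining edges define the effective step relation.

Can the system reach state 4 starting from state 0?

Guard filter leaves 10 enabled edge(s).
Layer 0: {0}
Layer 1: {3}  total {0,3}
Layer 2: {4}  total {0,3,4}
R = {0,3,4}
witness 4: b·a

Answer: REACHABLE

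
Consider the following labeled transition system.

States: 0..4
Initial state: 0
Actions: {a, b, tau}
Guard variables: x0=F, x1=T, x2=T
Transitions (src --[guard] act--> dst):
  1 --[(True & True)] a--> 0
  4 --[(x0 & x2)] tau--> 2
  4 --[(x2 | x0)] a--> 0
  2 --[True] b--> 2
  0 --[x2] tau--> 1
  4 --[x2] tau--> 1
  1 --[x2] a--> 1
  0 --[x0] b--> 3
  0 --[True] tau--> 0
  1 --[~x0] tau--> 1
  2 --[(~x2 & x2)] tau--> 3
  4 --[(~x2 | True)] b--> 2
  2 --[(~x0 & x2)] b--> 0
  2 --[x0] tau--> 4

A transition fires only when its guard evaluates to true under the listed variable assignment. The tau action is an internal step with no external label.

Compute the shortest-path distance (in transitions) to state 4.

BFS to 4:
  depth 0: {0}
  depth 1: {1}
4 never appears.

Answer: UNREACHABLE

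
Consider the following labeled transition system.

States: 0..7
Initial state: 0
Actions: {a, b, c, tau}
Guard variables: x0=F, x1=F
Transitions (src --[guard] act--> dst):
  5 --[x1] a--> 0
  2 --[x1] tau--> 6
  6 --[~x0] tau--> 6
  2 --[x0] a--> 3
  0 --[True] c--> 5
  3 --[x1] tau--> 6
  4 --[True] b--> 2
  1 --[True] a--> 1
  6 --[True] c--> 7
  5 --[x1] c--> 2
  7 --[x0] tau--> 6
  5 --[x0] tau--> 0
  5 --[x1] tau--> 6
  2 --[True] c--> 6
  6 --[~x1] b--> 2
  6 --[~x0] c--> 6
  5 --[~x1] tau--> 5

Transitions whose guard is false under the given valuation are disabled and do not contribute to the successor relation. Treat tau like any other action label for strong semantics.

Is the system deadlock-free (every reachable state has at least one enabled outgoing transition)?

Answer: DEADLOCK-FREE

Trace:
R = {0,5}
  0: c→5  [1 exit(s)]
  5: tau→5  [1 exit(s)]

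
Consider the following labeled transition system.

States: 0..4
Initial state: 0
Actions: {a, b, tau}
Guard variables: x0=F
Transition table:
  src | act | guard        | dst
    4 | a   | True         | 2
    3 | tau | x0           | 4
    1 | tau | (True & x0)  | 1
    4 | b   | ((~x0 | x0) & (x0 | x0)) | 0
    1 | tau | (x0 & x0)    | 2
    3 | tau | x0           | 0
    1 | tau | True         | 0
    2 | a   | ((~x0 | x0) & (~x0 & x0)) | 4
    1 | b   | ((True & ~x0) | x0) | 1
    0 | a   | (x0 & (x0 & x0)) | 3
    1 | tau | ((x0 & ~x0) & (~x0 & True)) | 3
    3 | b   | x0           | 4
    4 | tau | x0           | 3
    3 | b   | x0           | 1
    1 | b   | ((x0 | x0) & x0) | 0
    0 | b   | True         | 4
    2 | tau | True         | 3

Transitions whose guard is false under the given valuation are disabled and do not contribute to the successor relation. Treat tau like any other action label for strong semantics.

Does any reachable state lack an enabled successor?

R = {0,2,3,4}
  0: b→4  [1 exit(s)]
  2: tau→3  [1 exit(s)]
  3: ∅  [no exit]
  4: a→2  [1 exit(s)]
Path to 3: b·a·tau

Answer: DEADLOCK at state 3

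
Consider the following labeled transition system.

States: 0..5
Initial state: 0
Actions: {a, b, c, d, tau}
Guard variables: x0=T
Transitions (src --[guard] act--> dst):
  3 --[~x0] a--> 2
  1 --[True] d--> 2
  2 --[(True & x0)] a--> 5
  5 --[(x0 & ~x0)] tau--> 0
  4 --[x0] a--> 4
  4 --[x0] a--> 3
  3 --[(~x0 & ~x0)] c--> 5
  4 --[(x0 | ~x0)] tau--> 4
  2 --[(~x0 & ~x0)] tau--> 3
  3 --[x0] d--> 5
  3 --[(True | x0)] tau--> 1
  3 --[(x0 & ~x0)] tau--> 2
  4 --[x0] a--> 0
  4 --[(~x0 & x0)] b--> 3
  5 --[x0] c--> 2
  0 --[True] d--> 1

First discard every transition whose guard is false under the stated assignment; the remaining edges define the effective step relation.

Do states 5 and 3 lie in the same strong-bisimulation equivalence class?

Compute ~ classes (split until stable):
  π0 = {{0,1,2,3,4,5}}
  π1 = {{0,1},{2},{3},{4},{5}}
  π2 = {{0},{1},{2},{3},{4},{5}}
6 equivalence class(es) (converged in 3)
5∈{5}, 3∈{3}

Answer: NOT BISIMILAR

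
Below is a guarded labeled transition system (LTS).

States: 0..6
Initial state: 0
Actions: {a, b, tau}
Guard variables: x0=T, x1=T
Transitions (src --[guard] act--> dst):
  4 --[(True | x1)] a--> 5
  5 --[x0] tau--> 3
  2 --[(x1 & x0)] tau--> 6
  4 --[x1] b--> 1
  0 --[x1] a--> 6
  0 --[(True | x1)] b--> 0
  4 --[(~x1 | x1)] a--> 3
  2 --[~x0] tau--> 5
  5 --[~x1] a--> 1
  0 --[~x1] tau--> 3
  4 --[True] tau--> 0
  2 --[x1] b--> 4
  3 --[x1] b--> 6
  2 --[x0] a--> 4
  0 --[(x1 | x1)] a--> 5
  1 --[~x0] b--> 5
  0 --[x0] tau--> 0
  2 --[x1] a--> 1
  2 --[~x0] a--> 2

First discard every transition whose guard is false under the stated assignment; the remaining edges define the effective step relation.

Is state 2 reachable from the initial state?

After dropping false guards: 14 live edges.
L0 = {0}
L1 = {5,6}  now seen {0,5,6}
L2 = {3}  now seen {0,3,5,6}
Reachable = {0,3,5,6}

Answer: UNREACHABLE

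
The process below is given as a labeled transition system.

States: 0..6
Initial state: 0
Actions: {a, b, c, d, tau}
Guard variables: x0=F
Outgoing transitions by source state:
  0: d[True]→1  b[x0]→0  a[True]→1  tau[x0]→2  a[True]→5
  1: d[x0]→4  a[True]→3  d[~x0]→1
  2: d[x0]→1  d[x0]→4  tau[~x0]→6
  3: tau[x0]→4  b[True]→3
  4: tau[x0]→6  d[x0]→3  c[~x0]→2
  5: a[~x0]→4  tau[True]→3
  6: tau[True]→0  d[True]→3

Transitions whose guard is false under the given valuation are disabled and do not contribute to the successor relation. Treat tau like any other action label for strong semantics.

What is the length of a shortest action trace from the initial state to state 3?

Answer: 2

Working:
Layered search for 3:
  depth 0: {0}
  depth 1: {1,5}
  depth 2: {3,4}
3 enters at depth 2; path a·a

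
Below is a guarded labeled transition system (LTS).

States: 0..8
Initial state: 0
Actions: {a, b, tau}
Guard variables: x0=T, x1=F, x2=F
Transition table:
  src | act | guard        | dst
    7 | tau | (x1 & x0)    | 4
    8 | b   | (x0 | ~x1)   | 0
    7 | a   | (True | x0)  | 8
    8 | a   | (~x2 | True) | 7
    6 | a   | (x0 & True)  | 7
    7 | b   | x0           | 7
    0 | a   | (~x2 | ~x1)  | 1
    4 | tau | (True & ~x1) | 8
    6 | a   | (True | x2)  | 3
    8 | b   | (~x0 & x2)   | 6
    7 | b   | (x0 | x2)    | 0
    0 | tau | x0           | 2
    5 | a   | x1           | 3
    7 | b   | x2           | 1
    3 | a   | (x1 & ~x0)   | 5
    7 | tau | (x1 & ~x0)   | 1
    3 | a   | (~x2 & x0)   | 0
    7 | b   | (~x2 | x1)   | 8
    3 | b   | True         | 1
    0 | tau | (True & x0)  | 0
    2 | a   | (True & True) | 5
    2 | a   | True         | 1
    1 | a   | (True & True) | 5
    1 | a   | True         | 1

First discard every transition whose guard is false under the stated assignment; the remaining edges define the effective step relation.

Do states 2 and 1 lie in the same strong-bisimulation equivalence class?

Answer: BISIMILAR

Working:
Bisimulation quotient by refinement:
  P[0] = {{0,1,2,3,4,5,6,7,8}}
  P[1] = {{0},{1,2,6},{3,7,8},{4},{5}}
  P[2] = {{0},{1,2},{3},{4},{5},{6},{7},{8}}
8 equivalence class(es) (converged in 3)
class of 2: {1,2}; class of 1: {1,2}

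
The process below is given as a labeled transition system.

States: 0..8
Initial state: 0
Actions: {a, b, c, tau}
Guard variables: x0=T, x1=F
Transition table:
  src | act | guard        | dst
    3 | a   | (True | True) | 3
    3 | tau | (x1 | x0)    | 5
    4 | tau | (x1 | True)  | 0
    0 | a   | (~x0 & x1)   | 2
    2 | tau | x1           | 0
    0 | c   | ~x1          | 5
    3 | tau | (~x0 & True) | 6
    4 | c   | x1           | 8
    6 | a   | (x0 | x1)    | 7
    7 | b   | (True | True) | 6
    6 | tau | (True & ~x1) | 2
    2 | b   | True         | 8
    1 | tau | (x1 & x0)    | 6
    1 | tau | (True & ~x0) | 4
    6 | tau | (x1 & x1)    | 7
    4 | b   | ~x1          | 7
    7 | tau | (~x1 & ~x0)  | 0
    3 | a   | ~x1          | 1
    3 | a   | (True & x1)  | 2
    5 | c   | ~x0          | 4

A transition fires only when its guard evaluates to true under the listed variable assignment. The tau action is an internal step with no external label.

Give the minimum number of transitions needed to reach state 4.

BFS to 4:
  depth 0: {0}
  depth 1: {5}
4 never appears.

Answer: UNREACHABLE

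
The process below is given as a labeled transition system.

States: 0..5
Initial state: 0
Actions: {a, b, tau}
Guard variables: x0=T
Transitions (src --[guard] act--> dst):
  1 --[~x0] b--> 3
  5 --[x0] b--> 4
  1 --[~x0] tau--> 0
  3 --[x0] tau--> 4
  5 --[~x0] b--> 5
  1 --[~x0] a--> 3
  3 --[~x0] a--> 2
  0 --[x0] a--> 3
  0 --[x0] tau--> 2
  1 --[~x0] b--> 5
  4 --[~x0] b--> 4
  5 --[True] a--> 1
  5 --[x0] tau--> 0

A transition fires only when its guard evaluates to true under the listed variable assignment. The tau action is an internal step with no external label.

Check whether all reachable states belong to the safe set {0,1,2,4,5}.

Safe = {0,1,2,4,5}
Reach set: {0,2,3,4}
  0: ✓
  2: ✓
  3: VIOLATES
  4: ✓
witness against invariant: a → 3

Answer: INVARIANT VIOLATED at state 3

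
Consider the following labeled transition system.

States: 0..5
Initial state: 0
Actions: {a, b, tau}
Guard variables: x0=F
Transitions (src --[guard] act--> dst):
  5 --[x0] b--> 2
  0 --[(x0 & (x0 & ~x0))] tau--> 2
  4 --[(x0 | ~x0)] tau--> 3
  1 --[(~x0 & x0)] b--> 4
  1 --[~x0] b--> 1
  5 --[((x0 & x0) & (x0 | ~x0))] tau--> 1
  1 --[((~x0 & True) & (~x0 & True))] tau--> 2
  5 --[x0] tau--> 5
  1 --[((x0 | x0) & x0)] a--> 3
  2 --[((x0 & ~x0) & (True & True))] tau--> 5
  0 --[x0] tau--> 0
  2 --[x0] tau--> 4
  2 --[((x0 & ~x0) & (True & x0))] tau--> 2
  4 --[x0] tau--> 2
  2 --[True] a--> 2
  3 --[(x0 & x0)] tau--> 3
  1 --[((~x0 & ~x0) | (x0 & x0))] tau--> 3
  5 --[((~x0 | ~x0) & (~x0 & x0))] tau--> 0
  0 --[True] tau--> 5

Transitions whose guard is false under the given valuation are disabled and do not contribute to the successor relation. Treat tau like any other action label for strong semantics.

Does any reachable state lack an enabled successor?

R = {0,5}
  0: tau→5  [1 out]
  5: ∅  [deadlock]
trace reaching 5: tau

Answer: DEADLOCK at state 5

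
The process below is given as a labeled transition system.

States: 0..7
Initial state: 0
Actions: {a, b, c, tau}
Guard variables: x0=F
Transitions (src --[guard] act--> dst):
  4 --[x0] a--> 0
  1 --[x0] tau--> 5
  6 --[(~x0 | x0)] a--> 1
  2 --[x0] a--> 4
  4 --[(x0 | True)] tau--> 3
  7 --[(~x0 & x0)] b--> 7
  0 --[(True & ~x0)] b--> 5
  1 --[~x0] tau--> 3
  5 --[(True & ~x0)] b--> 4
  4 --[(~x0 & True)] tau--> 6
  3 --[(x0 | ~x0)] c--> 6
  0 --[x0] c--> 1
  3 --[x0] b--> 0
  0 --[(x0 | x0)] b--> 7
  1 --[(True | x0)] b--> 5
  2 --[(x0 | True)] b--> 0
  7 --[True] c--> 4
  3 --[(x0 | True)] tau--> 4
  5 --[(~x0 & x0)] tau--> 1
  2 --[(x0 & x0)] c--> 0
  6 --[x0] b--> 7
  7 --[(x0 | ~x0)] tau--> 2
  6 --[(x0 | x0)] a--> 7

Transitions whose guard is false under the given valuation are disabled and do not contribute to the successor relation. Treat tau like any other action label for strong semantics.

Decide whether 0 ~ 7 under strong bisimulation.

Answer: NOT BISIMILAR

Analysis:
Refine partition for ~:
  round 0: {{0,1,2,3,4,5,6,7}}
  round 1: {{0,2,5},{1},{3,7},{4},{6}}
  round 2: {{0,2},{1},{3},{4},{5},{6},{7}}
  round 3: {{0},{1},{2},{3},{4},{5},{6},{7}}
8 equivalence class(es) (converged in 4)
[0]={0}  [7]={7}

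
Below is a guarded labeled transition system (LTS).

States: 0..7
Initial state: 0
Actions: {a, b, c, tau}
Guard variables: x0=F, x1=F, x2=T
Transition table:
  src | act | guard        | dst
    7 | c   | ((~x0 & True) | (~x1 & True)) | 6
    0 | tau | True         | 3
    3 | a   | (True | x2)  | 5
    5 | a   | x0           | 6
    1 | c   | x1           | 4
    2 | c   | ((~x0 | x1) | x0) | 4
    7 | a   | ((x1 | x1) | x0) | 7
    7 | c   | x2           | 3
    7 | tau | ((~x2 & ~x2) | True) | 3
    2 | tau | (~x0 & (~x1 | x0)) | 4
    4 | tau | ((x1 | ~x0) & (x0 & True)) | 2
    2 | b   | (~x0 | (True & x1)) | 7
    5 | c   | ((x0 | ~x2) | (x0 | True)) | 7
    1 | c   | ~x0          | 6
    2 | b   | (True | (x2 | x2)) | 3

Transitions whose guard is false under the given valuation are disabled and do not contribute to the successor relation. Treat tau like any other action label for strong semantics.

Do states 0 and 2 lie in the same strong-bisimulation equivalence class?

Bisimulation quotient by refinement:
  π0 = {{0,1,2,3,4,5,6,7}}
  π1 = {{0},{1,5},{2},{3},{4,6},{7}}
  π2 = {{0},{1},{2},{3},{4,6},{5},{7}}
Fixed point at round 3; 7 class(es).
0∈{0}, 2∈{2}

Answer: NOT BISIMILAR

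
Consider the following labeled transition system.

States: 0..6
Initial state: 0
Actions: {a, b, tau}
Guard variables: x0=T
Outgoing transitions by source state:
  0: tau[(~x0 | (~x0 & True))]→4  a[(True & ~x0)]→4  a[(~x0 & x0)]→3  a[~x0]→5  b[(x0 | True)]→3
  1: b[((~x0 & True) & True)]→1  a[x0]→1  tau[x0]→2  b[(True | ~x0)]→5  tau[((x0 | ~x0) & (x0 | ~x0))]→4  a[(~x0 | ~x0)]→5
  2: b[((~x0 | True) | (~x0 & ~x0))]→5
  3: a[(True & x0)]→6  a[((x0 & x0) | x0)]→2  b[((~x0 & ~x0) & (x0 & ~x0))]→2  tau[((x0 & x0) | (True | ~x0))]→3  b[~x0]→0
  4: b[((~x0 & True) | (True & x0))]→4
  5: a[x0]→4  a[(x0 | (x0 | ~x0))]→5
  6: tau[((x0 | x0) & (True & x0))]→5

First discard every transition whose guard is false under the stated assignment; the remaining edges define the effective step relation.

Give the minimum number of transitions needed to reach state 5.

Answer: 3

Analysis:
Breadth-first toward 5:
  Layer 0: {0}
  Layer 1: {3}
  Layer 2: {2,6}
  Layer 3: {5}
5 enters at depth 3; path b·a·b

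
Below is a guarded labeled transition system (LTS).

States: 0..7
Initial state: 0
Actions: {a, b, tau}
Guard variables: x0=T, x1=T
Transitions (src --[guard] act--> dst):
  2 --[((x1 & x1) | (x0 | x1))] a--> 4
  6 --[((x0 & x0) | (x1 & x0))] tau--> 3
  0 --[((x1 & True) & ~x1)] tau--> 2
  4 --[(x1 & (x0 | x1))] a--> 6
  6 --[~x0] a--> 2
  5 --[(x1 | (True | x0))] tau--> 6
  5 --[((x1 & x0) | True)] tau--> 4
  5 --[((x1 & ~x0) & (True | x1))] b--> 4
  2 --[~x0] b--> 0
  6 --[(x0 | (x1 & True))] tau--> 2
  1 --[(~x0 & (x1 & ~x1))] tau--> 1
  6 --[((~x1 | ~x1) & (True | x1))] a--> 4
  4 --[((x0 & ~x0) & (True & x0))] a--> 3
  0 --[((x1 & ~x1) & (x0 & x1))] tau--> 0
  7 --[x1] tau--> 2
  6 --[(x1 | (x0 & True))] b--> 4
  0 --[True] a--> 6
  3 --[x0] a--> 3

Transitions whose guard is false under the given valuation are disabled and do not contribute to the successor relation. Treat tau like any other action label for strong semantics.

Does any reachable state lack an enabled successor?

R = {0,2,3,4,6}
  0: a→6  [1 out]
  2: a→4  [1 out]
  3: a→3  [1 out]
  4: a→6  [1 out]
  6: b→4  tau→2  tau→3  [3 out]

Answer: DEADLOCK-FREE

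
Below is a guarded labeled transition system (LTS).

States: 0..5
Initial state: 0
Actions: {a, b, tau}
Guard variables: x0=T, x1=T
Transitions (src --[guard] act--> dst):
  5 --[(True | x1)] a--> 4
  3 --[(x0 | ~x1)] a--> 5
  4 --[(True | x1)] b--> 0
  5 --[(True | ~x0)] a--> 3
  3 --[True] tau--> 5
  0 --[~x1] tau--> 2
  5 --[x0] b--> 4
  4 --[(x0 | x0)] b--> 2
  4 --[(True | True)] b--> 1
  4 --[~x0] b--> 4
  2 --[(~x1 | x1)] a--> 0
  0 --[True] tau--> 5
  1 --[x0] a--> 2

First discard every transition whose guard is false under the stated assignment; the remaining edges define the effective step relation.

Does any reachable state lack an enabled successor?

Answer: DEADLOCK-FREE

Analysis:
R = {0,1,2,3,4,5}
  0: tau→5  [1 exit(s)]
  1: a→2  [1 exit(s)]
  2: a→0  [1 exit(s)]
  3: a→5  tau→5  [2 exit(s)]
  4: b→0  b→1  b→2  [3 exit(s)]
  5: a→3  a→4  b→4  [3 exit(s)]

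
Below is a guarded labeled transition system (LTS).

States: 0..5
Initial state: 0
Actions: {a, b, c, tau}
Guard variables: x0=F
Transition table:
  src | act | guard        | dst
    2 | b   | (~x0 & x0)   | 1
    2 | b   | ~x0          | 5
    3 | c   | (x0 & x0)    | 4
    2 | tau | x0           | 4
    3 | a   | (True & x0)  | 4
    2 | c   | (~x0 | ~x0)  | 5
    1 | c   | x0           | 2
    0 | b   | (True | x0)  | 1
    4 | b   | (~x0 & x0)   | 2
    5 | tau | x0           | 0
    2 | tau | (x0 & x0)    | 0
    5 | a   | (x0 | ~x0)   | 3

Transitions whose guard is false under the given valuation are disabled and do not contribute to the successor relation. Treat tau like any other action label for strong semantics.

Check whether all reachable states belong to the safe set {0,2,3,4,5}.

Answer: INVARIANT VIOLATED at state 1

Trace:
Allowed set {0,2,3,4,5}
Reachable = {0,1}
  0: ok
  1: VIOLATES
reach 1 via b — violates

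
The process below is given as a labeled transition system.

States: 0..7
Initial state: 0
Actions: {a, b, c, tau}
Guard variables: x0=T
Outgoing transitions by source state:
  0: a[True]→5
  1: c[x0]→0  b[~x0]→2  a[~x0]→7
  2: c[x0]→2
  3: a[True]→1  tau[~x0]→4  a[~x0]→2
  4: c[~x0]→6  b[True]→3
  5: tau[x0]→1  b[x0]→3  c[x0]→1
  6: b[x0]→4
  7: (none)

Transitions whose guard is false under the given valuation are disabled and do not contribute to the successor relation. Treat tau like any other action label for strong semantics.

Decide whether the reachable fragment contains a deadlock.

Reachable = {0,1,3,5}
  0: a→5  [1 out]
  1: c→0  [1 out]
  3: a→1  [1 out]
  5: b→3  c→1  tau→1  [3 out]

Answer: DEADLOCK-FREE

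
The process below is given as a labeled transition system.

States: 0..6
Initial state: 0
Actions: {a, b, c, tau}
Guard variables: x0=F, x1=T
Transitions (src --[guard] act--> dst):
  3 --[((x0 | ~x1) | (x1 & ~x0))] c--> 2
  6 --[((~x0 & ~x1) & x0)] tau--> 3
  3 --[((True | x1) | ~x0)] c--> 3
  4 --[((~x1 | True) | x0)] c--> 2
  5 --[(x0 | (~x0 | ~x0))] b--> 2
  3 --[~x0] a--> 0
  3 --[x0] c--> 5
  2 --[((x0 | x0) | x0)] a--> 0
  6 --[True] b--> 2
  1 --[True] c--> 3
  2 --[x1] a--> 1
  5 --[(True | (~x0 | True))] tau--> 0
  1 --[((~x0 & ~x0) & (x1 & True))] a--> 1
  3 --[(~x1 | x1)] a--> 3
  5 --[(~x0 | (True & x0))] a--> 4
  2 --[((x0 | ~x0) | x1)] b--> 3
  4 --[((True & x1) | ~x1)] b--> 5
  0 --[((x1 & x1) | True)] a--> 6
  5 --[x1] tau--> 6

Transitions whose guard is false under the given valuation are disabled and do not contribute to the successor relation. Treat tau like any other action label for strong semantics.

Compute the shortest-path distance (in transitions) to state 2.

BFS to 2:
  Layer 0: {0}
  Layer 1: {6}
  Layer 2: {2}
depth(2)=2, e.g. a·b

Answer: 2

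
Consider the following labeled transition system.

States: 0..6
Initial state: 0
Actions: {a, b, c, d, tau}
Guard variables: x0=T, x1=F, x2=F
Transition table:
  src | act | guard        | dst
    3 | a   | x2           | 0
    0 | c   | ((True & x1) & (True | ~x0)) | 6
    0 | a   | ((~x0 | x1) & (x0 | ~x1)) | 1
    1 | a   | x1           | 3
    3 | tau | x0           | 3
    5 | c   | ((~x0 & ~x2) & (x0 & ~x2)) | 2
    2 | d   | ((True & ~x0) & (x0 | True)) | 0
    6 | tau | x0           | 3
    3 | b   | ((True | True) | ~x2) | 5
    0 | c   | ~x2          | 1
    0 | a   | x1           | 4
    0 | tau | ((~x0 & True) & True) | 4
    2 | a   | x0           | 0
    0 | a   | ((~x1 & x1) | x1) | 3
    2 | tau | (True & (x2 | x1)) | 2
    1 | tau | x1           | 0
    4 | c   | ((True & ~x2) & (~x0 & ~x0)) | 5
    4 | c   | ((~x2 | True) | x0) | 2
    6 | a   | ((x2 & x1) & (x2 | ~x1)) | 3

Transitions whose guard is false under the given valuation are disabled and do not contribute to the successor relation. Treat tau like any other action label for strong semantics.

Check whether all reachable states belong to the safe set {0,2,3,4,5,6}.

Answer: INVARIANT VIOLATED at state 1

Analysis:
Allowed set {0,2,3,4,5,6}
Reach set: {0,1}
  0: ✓
  1: outside
reach 1 via c — violates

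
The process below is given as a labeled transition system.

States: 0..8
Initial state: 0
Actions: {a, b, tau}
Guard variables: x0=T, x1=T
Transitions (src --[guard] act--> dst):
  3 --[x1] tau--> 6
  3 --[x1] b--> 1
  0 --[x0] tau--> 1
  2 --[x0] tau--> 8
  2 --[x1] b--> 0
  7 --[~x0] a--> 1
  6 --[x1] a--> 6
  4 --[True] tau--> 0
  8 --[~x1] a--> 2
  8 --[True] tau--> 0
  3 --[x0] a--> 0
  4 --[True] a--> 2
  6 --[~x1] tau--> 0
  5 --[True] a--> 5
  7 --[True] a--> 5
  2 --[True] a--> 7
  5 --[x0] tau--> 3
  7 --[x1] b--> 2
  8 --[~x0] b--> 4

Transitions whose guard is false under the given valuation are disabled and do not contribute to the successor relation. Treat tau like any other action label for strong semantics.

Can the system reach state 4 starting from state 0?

15 transition(s) survive guard evaluation.
depth 0: {0}
depth 1: {1}  cumulative {0,1}
R = {0,1}

Answer: UNREACHABLE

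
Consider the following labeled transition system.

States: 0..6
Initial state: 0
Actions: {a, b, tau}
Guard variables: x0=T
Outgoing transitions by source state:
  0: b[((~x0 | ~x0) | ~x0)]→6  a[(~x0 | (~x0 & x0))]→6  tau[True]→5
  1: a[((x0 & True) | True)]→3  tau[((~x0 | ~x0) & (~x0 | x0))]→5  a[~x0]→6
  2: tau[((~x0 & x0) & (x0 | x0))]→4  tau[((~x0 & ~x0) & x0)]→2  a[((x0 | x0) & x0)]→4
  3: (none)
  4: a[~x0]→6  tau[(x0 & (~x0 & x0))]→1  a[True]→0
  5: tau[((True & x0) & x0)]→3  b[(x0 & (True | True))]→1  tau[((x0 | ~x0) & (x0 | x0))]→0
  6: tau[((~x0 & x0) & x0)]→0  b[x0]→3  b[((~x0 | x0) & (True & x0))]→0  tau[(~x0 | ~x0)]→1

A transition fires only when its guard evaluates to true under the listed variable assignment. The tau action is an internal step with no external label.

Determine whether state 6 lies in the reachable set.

Answer: UNREACHABLE

Trace:
After dropping false guards: 9 live edges.
L0 = {0}
L1 = {5}  total {0,5}
L2 = {1,3}  total {0,1,3,5}
Reachable = {0,1,3,5}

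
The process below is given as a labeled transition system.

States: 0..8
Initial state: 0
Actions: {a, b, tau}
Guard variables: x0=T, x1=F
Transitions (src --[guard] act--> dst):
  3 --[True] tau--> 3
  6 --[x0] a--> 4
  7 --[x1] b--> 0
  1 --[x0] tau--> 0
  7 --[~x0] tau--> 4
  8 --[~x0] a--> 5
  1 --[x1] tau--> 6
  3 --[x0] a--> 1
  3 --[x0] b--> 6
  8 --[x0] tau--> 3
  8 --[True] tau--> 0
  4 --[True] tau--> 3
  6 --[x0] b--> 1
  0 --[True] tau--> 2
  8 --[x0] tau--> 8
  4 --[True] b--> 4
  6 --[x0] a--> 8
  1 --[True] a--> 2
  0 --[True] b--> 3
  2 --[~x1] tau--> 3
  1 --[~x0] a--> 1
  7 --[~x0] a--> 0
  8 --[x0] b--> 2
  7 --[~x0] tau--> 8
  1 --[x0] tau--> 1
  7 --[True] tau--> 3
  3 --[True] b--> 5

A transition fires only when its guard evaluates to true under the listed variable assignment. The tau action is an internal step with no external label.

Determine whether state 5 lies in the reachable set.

Answer: REACHABLE

Working:
20 transition(s) survive guard evaluation.
Layer 0: {0}
Layer 1: {2,3}  now seen {0,2,3}
Layer 2: {1,5,6}  now seen {0,1,2,3,5,6}
Layer 3: {4,8}  now seen {0,1,2,3,4,5,6,8}
Reach set: {0,1,2,3,4,5,6,8}
Path to 5: b·b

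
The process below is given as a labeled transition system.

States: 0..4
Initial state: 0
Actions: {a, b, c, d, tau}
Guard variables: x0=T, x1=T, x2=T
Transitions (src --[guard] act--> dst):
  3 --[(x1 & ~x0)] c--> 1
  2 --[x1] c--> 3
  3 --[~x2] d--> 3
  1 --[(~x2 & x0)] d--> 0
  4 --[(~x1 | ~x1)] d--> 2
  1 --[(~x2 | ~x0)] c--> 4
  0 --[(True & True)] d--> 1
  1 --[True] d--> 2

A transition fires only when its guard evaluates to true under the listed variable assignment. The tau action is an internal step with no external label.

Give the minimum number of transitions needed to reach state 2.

Breadth-first toward 2:
  L0 = {0}
  L1 = {1}
  L2 = {2}
2 enters at depth 2; path d·d

Answer: 2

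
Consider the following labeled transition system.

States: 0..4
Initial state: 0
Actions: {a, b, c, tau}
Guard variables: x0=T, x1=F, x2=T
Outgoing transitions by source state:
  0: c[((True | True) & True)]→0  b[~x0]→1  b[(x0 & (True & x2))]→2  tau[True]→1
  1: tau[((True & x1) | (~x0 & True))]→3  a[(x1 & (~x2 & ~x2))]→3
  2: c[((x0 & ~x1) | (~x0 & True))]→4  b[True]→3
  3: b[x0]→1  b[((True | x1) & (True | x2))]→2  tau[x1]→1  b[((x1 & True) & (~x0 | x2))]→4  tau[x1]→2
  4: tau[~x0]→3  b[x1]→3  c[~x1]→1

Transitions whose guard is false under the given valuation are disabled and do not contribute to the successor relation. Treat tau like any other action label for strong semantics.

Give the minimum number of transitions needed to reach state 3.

Answer: 2

Analysis:
BFS to 3:
  Layer 0: {0}
  Layer 1: {1,2}
  Layer 2: {3,4}
depth(3)=2, e.g. b·b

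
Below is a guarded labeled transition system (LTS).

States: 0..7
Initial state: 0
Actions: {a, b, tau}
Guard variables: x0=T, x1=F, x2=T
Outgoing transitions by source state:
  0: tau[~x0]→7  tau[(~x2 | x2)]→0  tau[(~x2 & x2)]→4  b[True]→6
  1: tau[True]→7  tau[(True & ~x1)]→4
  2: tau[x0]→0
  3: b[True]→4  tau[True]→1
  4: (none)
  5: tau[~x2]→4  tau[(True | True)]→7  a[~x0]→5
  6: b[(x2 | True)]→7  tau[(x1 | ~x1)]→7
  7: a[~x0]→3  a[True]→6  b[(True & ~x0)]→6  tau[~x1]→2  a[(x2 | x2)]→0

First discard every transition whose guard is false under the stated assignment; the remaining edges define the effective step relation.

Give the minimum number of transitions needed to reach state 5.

Answer: UNREACHABLE

Trace:
Breadth-first toward 5:
  L0 = {0}
  L1 = {6}
  L2 = {7}
  L3 = {2}
5 never appears.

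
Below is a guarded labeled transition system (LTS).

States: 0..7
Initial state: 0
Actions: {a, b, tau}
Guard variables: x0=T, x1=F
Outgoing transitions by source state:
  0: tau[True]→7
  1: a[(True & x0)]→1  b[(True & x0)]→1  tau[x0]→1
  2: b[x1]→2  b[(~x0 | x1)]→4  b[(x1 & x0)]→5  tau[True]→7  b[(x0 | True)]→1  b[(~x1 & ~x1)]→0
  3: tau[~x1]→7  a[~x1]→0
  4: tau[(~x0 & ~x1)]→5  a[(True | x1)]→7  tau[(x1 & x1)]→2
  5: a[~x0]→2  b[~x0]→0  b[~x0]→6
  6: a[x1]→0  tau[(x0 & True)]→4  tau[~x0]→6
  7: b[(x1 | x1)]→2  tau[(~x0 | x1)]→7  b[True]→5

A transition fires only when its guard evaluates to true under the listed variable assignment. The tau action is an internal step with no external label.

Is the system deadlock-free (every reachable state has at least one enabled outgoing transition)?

Answer: DEADLOCK at state 5

Trace:
Reachable = {0,5,7}
  0: tau→7  [deg 1]
  5: ∅  [STUCK]
  7: b→5  [deg 1]
witness 5: tau·b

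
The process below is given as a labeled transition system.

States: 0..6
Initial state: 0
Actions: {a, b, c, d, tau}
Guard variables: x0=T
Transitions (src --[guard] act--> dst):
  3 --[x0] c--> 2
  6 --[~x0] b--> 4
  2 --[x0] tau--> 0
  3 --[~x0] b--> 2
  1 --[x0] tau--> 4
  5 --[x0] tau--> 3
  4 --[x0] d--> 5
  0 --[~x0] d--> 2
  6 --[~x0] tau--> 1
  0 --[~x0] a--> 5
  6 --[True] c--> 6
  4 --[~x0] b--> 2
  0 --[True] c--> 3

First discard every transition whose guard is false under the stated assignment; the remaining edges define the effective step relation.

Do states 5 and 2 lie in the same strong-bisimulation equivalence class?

Refine partition for ~:
  P[0] = {{0,1,2,3,4,5,6}}
  P[1] = {{0,3,6},{1,2,5},{4}}
  P[2] = {{0,6},{1},{2,5},{3},{4}}
  P[3] = {{0},{1},{2},{3},{4},{5},{6}}
Fixed point at round 4; 7 class(es).
class of 5: {5}; class of 2: {2}

Answer: NOT BISIMILAR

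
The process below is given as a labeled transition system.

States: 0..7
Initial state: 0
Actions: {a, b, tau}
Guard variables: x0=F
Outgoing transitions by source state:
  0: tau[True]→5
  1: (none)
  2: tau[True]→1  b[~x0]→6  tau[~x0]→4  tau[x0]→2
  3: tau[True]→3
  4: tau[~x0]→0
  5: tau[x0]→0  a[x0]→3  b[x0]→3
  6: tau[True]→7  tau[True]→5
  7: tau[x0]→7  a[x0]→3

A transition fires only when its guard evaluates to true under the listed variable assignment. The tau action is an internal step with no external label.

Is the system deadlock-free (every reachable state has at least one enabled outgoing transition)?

Reach set: {0,5}
  0: tau→5  [1 out]
  5: ∅  [STUCK]
Path to 5: tau

Answer: DEADLOCK at state 5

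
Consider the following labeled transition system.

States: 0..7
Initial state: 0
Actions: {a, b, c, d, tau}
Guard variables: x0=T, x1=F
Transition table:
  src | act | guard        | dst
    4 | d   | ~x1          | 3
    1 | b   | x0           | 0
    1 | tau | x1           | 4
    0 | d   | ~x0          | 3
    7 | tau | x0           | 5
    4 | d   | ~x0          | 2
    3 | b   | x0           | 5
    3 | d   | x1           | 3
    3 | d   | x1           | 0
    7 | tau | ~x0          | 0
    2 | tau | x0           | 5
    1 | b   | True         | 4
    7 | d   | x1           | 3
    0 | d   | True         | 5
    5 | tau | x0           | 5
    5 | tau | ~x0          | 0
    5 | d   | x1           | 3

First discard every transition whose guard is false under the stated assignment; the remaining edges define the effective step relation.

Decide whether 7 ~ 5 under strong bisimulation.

Compute ~ classes (split until stable):
  π0 = {{0,1,2,3,4,5,6,7}}
  π1 = {{0,4},{1,3},{2,5,7},{6}}
  π2 = {{0},{1},{2,5,7},{3},{4},{6}}
Fixed point at round 3; 6 class(es).
7∈{2,5,7}, 5∈{2,5,7}

Answer: BISIMILAR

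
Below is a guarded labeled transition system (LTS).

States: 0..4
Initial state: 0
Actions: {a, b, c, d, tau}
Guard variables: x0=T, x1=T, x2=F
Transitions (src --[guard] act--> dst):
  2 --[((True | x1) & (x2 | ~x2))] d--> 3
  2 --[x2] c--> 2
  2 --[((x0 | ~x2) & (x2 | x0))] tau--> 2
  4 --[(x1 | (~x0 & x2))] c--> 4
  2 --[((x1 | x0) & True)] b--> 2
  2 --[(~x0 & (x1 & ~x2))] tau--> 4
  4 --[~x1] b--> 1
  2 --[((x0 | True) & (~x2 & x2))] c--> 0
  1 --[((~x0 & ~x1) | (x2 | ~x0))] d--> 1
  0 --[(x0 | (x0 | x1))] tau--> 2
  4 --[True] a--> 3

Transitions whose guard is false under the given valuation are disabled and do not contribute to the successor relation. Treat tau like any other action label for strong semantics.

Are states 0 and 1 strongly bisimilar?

Compute ~ classes (split until stable):
  P[0] = {{0,1,2,3,4}}
  P[1] = {{0},{1,3},{2},{4}}
4 equivalence class(es) (converged in 2)
class of 0: {0}; class of 1: {1,3}

Answer: NOT BISIMILAR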